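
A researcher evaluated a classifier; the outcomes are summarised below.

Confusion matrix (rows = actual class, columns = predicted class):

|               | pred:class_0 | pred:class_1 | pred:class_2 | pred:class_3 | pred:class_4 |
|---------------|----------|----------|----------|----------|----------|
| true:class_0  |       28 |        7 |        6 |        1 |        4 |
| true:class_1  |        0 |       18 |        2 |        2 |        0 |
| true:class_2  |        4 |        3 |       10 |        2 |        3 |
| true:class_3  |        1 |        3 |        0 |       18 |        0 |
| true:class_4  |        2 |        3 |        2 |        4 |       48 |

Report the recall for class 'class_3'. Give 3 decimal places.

Treat 'class_3' as positive and all other classes as negative.
recall = TP/(TP+FN).
class_3: TP=18, FN=1+3+0+0=4 → 18/22 = 0.8182

0.818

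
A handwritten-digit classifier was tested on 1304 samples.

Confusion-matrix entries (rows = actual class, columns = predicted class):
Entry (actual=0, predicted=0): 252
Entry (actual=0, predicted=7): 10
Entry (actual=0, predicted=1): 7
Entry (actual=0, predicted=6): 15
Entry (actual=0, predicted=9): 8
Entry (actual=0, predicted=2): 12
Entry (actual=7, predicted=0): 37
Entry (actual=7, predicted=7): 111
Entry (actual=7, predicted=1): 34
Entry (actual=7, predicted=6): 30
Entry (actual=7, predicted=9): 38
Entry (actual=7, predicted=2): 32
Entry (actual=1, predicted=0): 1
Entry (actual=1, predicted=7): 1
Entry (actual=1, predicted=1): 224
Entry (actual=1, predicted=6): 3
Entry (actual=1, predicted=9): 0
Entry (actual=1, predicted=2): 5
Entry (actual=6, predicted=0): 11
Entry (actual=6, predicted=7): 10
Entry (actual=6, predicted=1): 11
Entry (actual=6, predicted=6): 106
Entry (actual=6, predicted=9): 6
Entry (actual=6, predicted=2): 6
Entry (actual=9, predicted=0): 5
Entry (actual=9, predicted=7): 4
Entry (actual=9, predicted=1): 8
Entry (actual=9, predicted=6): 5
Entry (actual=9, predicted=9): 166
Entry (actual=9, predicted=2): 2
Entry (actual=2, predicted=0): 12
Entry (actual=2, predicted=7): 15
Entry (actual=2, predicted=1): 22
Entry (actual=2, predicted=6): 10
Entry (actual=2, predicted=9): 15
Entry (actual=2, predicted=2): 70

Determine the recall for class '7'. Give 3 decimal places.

0.394

Take TP from the diagonal, FP from the rest of the '7' prediction marginal, FN from the rest of the '7' actual marginal.
recall = TP/(TP+FN).
7: TP=111, FN=37+34+30+38+32=171 → 111/282 = 0.3936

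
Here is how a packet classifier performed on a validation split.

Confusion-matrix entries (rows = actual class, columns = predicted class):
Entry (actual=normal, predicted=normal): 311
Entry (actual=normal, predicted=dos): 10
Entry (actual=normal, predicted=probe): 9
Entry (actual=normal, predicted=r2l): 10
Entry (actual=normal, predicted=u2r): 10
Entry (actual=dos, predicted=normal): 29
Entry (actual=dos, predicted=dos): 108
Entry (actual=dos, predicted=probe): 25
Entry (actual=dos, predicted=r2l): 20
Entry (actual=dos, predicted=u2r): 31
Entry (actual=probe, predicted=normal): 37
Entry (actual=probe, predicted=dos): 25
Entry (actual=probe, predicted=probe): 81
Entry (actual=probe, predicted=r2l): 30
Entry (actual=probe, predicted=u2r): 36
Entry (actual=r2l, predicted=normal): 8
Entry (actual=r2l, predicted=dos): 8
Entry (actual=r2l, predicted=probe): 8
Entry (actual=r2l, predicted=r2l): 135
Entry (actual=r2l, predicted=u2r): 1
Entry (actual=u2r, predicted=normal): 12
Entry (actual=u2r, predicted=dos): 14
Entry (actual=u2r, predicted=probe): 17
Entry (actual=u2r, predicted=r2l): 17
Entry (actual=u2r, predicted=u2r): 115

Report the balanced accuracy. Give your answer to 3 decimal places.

Balanced accuracy = mean of per-class recall.
  normal: recall = 311/350 = 0.8886
  dos: recall = 108/213 = 0.5070
  probe: recall = 81/209 = 0.3876
  r2l: recall = 135/160 = 0.8438
  u2r: recall = 115/175 = 0.6571
Mean = (0.8886 + 0.5070 + 0.3876 + 0.8438 + 0.6571) / 5 = 0.657

0.657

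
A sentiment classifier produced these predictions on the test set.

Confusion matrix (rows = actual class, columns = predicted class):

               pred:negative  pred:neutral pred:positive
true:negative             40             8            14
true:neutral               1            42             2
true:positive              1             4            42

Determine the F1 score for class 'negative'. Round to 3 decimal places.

0.769

One-vs-rest for 'negative': TP = diagonal; FP = other classes predicted 'negative'; FN = 'negative' predicted as other.
F1 score = 2·TP/(2·TP+FP+FN).
negative: TP=40, FP=1+1=2, FN=8+14=22 → 80/104 = 0.7692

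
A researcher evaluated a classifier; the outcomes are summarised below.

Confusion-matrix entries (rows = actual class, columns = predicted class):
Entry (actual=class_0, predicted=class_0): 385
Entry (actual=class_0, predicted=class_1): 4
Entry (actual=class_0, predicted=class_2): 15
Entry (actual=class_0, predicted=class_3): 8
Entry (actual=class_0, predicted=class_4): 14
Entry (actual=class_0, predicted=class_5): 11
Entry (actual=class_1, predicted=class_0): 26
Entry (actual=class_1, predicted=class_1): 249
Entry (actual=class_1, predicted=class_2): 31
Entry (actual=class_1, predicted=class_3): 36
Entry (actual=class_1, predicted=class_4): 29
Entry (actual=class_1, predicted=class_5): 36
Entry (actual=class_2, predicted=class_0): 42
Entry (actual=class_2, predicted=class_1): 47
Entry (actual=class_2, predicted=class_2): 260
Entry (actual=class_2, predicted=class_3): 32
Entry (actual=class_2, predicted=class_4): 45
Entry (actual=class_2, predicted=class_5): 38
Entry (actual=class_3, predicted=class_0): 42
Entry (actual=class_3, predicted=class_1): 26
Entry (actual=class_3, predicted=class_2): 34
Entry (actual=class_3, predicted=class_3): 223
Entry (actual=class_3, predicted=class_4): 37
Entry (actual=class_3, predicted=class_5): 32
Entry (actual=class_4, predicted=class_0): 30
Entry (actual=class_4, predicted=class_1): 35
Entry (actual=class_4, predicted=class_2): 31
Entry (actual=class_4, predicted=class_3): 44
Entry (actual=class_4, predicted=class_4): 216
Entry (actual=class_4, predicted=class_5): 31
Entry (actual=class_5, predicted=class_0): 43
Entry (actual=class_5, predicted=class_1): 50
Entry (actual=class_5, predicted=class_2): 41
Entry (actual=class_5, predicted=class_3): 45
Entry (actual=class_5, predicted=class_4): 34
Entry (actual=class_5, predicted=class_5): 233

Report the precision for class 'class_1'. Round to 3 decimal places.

One-vs-rest for 'class_1': TP = diagonal; FP = other classes predicted 'class_1'; FN = 'class_1' predicted as other.
precision = TP/(TP+FP).
class_1: TP=249, FP=4+47+26+35+50=162 → 249/411 = 0.6058

0.606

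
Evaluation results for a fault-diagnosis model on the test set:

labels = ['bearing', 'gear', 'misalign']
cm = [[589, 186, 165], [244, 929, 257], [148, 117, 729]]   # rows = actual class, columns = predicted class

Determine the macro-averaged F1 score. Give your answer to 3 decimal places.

Per-class F1 score (2·TP/(2·TP+FP+FN)):
  bearing: TP=589, FP=244+148=392, FN=186+165=351 → 1178/1921 = 0.6132
  gear: TP=929, FP=186+117=303, FN=244+257=501 → 1858/2662 = 0.6980
  misalign: TP=729, FP=165+257=422, FN=148+117=265 → 1458/2145 = 0.6797
Macro-F1 score = mean = (0.6132 + 0.6980 + 0.6797) / 3 = 0.664

0.664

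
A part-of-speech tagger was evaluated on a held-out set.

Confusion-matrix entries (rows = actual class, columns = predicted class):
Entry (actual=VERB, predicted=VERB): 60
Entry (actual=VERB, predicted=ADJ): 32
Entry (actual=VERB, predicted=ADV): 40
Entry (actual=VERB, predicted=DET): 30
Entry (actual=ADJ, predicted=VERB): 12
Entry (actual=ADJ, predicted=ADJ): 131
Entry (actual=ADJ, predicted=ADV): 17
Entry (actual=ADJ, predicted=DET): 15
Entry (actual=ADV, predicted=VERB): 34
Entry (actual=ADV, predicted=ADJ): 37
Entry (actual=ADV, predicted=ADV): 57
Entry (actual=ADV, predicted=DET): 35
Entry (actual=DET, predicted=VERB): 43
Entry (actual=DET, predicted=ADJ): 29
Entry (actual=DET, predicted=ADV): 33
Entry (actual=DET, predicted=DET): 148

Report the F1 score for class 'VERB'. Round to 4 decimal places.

F1 score = 2·TP/(2·TP+FP+FN).
VERB: TP=60, FP=12+34+43=89, FN=32+40+30=102 → 120/311 = 0.38585

0.3859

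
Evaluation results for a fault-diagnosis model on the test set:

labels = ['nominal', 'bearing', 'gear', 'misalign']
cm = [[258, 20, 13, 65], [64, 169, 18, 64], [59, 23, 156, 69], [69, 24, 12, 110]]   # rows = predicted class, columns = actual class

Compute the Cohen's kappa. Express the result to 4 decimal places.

0.4380

Observed agreement pₒ = trace/N = 693/1193 = 0.58089
Expected agreement pₑ = Σ (rowᵢ·colᵢ)/N² = (450·356 + 236·315 + 199·307 + 308·215)/1193² = 0.25424
κ = (pₒ − pₑ)/(1 − pₑ) = (0.58089 − 0.25424)/(1 − 0.25424) = 0.4380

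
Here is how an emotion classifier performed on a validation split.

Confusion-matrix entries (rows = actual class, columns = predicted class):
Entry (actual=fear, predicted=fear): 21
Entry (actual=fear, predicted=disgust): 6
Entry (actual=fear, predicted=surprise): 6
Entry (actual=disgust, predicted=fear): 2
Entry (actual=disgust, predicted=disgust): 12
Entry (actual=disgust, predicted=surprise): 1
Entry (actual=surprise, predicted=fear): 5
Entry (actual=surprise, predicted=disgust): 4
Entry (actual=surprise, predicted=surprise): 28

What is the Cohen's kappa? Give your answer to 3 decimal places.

0.564

Observed agreement pₒ = trace/N = 61/85 = 0.7176
Expected agreement pₑ = Σ (rowᵢ·colᵢ)/N² = (33·28 + 15·22 + 37·35)/85² = 0.3528
κ = (pₒ − pₑ)/(1 − pₑ) = (0.7176 − 0.3528)/(1 − 0.3528) = 0.564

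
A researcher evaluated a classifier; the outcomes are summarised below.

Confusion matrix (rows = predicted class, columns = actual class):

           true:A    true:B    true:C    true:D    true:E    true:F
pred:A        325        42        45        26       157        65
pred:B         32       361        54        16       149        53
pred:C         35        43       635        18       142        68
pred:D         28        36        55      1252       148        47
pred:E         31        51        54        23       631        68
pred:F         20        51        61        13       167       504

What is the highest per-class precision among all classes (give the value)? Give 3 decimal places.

0.799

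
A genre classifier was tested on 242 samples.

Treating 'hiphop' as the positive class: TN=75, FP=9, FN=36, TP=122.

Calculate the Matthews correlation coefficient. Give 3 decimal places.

MCC = (TP·TN − FP·FN) / √((TP+FP)(TP+FN)(TN+FP)(TN+FN))
Numerator = 122·75 − 9·36 = 8826
Denominator = √(131·158·84·111) = √192988152 = 13892.0176
MCC = 8826 / 13892.0176 = 0.635

0.635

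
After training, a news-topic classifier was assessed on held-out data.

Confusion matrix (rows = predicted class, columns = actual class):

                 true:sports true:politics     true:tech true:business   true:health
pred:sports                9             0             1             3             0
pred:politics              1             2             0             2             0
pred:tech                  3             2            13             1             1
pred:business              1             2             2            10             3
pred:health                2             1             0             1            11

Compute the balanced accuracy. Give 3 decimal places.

0.596

Balanced accuracy = mean of per-class recall.
  sports: recall = 9/16 = 0.5625
  politics: recall = 2/7 = 0.2857
  tech: recall = 13/16 = 0.8125
  business: recall = 10/17 = 0.5882
  health: recall = 11/15 = 0.7333
Mean = (0.5625 + 0.2857 + 0.8125 + 0.5882 + 0.7333) / 5 = 0.596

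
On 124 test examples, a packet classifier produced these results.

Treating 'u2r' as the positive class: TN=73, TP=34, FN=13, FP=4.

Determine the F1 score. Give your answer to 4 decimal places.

0.8000

Precision = TP/(TP+FP) = 34/38 = 0.8947
Recall = TP/(TP+FN) = 34/47 = 0.7234
F1 = 2·TP/(2·TP+FP+FN) = 68/85 = 0.8000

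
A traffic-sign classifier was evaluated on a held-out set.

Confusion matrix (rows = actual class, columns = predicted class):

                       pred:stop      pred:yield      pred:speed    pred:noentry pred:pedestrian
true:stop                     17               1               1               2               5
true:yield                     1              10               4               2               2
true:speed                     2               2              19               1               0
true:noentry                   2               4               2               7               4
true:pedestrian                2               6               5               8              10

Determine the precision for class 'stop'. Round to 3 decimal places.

0.708

One-vs-rest for 'stop': TP = diagonal; FP = other classes predicted 'stop'; FN = 'stop' predicted as other.
precision = TP/(TP+FP).
stop: TP=17, FP=1+2+2+2=7 → 17/24 = 0.7083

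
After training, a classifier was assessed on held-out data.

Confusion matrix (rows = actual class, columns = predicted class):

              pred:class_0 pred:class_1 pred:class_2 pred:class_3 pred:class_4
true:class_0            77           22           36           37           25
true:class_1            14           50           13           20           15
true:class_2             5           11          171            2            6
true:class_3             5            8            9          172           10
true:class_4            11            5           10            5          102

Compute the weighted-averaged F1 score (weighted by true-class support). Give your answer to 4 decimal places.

Per-class F1 score (2·TP/(2·TP+FP+FN)):
  class_0: TP=77, FP=14+5+5+11=35, FN=22+36+37+25=120 → 154/309 = 0.49838
  class_1: TP=50, FP=22+11+8+5=46, FN=14+13+20+15=62 → 100/208 = 0.48077
  class_2: TP=171, FP=36+13+9+10=68, FN=5+11+2+6=24 → 342/434 = 0.78802
  class_3: TP=172, FP=37+20+2+5=64, FN=5+8+9+10=32 → 344/440 = 0.78182
  class_4: TP=102, FP=25+15+6+10=56, FN=11+5+10+5=31 → 204/291 = 0.70103
Weighted-F1 score = Σ (supportᵢ/N)·F1 scoreᵢ with N=841: (197/841)·0.49838 + (112/841)·0.48077 + (195/841)·0.78802 + (204/841)·0.78182 + (133/841)·0.70103 = 0.6640

0.6640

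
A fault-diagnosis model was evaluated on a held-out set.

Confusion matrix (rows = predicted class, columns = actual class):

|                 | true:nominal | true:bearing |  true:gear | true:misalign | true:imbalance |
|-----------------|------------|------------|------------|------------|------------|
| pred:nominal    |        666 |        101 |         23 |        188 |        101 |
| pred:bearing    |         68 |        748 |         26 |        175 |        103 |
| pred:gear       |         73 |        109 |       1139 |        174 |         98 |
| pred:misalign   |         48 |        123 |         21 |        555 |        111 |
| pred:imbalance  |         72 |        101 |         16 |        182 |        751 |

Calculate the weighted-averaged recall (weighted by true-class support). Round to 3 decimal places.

Per-class recall (TP/(TP+FN)):
  nominal: TP=666, FN=68+73+48+72=261 → 666/927 = 0.7184
  bearing: TP=748, FN=101+109+123+101=434 → 748/1182 = 0.6328
  gear: TP=1139, FN=23+26+21+16=86 → 1139/1225 = 0.9298
  misalign: TP=555, FN=188+175+174+182=719 → 555/1274 = 0.4356
  imbalance: TP=751, FN=101+103+98+111=413 → 751/1164 = 0.6452
Weighted-recall = Σ (supportᵢ/N)·recallᵢ with N=5772: (927/5772)·0.7184 + (1182/5772)·0.6328 + (1225/5772)·0.9298 + (1274/5772)·0.4356 + (1164/5772)·0.6452 = 0.669

0.669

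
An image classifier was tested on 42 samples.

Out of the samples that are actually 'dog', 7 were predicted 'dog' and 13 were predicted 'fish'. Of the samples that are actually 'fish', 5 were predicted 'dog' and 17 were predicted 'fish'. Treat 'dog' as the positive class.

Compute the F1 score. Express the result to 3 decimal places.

Precision = TP/(TP+FP) = 7/12 = 0.5833
Recall = TP/(TP+FN) = 7/20 = 0.3500
F1 = 2·TP/(2·TP+FP+FN) = 14/32 = 0.438

0.438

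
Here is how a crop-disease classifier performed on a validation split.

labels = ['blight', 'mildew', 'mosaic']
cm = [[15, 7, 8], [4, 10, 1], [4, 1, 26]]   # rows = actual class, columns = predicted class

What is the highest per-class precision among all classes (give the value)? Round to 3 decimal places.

0.743

Per-class precision (TP/(TP+FP)):
  blight: TP=15, FP=4+4=8 → 15/23 = 0.6522
  mildew: TP=10, FP=7+1=8 → 10/18 = 0.5556
  mosaic: TP=26, FP=8+1=9 → 26/35 = 0.7429
Highest is class 'mosaic' with precision = 0.743.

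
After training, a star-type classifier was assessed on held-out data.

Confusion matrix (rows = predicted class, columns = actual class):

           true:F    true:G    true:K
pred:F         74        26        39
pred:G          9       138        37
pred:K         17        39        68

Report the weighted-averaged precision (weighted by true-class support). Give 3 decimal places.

Per-class precision (TP/(TP+FP)):
  F: TP=74, FP=26+39=65 → 74/139 = 0.5324
  G: TP=138, FP=9+37=46 → 138/184 = 0.7500
  K: TP=68, FP=17+39=56 → 68/124 = 0.5484
Weighted-precision = Σ (supportᵢ/N)·precisionᵢ with N=447: (100/447)·0.5324 + (203/447)·0.7500 + (144/447)·0.5484 = 0.636

0.636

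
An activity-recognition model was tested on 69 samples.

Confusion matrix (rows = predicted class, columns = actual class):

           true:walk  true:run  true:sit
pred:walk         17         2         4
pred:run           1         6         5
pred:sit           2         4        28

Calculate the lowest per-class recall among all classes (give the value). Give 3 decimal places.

Per-class recall (TP/(TP+FN)):
  walk: TP=17, FN=1+2=3 → 17/20 = 0.8500
  run: TP=6, FN=2+4=6 → 6/12 = 0.5000
  sit: TP=28, FN=4+5=9 → 28/37 = 0.7568
Lowest is class 'run' with recall = 0.500.

0.500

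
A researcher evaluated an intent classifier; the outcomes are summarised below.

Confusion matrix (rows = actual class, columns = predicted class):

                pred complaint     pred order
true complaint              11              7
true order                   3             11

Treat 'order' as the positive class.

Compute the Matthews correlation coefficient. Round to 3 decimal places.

0.397

MCC = (TP·TN − FP·FN) / √((TP+FP)(TP+FN)(TN+FP)(TN+FN))
Numerator = 11·11 − 7·3 = 100
Denominator = √(18·14·18·14) = √63504 = 252.0000
MCC = 100 / 252.0000 = 0.397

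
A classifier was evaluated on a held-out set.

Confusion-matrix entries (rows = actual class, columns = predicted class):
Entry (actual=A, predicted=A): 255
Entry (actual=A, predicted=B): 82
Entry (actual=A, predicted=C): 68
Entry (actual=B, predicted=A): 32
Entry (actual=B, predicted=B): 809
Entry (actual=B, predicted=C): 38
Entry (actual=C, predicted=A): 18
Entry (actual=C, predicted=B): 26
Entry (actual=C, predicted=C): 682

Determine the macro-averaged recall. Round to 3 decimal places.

Per-class recall (TP/(TP+FN)):
  A: TP=255, FN=82+68=150 → 255/405 = 0.6296
  B: TP=809, FN=32+38=70 → 809/879 = 0.9204
  C: TP=682, FN=18+26=44 → 682/726 = 0.9394
Macro-recall = mean = (0.6296 + 0.9204 + 0.9394) / 3 = 0.830

0.830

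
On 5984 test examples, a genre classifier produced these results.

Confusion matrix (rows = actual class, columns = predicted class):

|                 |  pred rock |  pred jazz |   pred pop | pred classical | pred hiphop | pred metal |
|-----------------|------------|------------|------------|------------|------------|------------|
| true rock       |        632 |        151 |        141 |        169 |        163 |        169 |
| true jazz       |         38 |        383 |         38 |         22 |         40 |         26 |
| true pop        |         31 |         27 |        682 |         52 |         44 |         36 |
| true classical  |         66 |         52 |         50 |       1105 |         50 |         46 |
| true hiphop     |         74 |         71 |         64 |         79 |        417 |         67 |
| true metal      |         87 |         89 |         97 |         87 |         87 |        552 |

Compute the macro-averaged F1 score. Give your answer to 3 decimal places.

0.616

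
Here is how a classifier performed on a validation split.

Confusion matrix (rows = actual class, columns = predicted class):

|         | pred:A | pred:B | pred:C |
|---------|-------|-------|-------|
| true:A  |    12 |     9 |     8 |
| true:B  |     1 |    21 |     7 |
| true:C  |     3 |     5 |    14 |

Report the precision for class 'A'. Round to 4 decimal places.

0.7500

precision = TP/(TP+FP).
A: TP=12, FP=1+3=4 → 12/16 = 0.75000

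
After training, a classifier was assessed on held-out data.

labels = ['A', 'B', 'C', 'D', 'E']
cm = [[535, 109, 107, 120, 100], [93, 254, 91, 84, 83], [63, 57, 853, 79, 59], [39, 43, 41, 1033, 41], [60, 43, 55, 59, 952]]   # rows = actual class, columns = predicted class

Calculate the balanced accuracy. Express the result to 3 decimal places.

0.683

Balanced accuracy = mean of per-class recall.
  A: recall = 535/971 = 0.5510
  B: recall = 254/605 = 0.4198
  C: recall = 853/1111 = 0.7678
  D: recall = 1033/1197 = 0.8630
  E: recall = 952/1169 = 0.8144
Mean = (0.5510 + 0.4198 + 0.7678 + 0.8630 + 0.8144) / 5 = 0.683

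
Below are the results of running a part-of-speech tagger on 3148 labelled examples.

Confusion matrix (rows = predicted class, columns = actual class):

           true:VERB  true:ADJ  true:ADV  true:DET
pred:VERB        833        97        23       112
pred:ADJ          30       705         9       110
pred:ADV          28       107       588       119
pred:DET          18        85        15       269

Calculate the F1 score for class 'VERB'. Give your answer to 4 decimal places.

0.8440

Take TP from the diagonal, FP from the rest of the 'VERB' prediction marginal, FN from the rest of the 'VERB' actual marginal.
F1 score = 2·TP/(2·TP+FP+FN).
VERB: TP=833, FP=97+23+112=232, FN=30+28+18=76 → 1666/1974 = 0.84397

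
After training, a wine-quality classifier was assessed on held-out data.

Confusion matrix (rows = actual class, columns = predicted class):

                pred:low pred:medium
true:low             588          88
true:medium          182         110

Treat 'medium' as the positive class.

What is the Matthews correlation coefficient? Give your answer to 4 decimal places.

MCC = (TP·TN − FP·FN) / √((TP+FP)(TP+FN)(TN+FP)(TN+FN))
Numerator = 110·588 − 88·182 = 48664
Denominator = √(198·292·676·770) = √30094384320 = 173477.3309
MCC = 48664 / 173477.3309 = 0.2805

0.2805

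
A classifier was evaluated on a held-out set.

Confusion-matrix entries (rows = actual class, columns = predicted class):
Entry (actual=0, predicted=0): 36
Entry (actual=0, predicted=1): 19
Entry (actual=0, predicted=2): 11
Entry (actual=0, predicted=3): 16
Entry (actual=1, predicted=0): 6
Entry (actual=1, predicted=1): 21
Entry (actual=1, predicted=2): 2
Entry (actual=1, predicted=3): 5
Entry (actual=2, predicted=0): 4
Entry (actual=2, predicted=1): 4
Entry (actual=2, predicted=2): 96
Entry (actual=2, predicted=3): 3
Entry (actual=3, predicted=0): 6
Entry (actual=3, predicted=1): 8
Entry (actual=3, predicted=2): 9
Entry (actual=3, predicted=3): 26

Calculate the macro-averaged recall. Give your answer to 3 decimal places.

Per-class recall (TP/(TP+FN)):
  0: TP=36, FN=19+11+16=46 → 36/82 = 0.4390
  1: TP=21, FN=6+2+5=13 → 21/34 = 0.6176
  2: TP=96, FN=4+4+3=11 → 96/107 = 0.8972
  3: TP=26, FN=6+8+9=23 → 26/49 = 0.5306
Macro-recall = mean = (0.4390 + 0.6176 + 0.8972 + 0.5306) / 4 = 0.621

0.621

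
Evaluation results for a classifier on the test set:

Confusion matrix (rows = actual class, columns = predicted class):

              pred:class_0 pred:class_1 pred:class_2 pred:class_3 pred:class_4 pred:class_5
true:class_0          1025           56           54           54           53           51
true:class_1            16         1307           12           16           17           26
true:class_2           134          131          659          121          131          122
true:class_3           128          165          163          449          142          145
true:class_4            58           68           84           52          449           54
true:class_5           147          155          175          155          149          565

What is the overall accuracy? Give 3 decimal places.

0.611

Accuracy = trace / total = (1025+1307+659+449+449+565=4454) / 7288 = 4454/7288 = 0.611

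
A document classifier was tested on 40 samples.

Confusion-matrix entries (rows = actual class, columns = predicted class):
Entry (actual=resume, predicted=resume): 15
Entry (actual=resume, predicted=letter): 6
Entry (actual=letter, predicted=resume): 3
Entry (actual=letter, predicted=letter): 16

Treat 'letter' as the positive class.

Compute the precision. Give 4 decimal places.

0.7273

Precision = TP/(TP+FP) = 16/(16+6) = 16/22 = 0.7273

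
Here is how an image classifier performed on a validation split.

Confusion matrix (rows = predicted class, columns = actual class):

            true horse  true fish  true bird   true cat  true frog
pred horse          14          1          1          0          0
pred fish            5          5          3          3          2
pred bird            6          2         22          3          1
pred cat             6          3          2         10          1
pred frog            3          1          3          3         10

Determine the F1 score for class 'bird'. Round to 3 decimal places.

Take TP from the diagonal, FP from the rest of the 'bird' prediction marginal, FN from the rest of the 'bird' actual marginal.
F1 score = 2·TP/(2·TP+FP+FN).
bird: TP=22, FP=6+2+3+1=12, FN=1+3+2+3=9 → 44/65 = 0.6769

0.677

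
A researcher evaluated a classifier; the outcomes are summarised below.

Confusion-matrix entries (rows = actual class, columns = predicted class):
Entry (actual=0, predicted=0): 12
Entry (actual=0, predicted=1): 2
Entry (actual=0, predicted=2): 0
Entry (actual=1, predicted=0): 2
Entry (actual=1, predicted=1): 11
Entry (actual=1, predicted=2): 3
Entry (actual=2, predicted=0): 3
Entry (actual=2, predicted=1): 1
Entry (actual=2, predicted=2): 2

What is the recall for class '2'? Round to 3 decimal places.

0.333

One-vs-rest for '2': TP = diagonal; FP = other classes predicted '2'; FN = '2' predicted as other.
recall = TP/(TP+FN).
2: TP=2, FN=3+1=4 → 2/6 = 0.3333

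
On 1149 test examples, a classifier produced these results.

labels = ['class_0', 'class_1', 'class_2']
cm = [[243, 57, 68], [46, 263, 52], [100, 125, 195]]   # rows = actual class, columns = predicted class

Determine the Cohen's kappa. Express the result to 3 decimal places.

Observed agreement pₒ = trace/N = 701/1149 = 0.6101
Expected agreement pₑ = Σ (rowᵢ·colᵢ)/N² = (368·389 + 361·445 + 420·315)/1149² = 0.3303
κ = (pₒ − pₑ)/(1 − pₑ) = (0.6101 − 0.3303)/(1 − 0.3303) = 0.418

0.418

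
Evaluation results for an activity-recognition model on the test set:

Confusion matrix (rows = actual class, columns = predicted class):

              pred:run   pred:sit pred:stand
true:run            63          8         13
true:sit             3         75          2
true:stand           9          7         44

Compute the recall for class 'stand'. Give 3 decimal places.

0.733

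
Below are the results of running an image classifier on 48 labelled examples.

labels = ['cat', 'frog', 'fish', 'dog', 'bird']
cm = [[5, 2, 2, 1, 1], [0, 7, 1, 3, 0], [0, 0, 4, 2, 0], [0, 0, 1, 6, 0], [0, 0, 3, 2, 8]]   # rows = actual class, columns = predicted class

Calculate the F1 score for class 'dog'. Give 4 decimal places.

0.5714

F1 score = 2·TP/(2·TP+FP+FN).
dog: TP=6, FP=1+3+2+2=8, FN=0+0+1+0=1 → 12/21 = 0.57143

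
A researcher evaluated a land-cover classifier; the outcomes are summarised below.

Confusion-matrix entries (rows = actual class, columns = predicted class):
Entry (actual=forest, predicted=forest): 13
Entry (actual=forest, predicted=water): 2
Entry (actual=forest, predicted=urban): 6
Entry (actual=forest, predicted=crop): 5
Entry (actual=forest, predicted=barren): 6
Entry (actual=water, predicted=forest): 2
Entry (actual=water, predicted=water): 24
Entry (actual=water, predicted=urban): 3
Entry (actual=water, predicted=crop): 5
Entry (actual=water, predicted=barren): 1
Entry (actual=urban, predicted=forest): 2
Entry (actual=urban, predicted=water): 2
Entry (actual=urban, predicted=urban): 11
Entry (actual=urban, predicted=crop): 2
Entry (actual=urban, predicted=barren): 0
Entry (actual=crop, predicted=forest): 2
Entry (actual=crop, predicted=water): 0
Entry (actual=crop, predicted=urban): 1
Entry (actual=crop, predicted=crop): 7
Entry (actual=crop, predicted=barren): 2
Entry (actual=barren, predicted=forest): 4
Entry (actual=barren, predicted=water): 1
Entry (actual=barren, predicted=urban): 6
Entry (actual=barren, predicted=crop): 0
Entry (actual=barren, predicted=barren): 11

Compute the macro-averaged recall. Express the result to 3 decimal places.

0.564

Per-class recall (TP/(TP+FN)):
  forest: TP=13, FN=2+6+5+6=19 → 13/32 = 0.4063
  water: TP=24, FN=2+3+5+1=11 → 24/35 = 0.6857
  urban: TP=11, FN=2+2+2+0=6 → 11/17 = 0.6471
  crop: TP=7, FN=2+0+1+2=5 → 7/12 = 0.5833
  barren: TP=11, FN=4+1+6+0=11 → 11/22 = 0.5000
Macro-recall = mean = (0.4063 + 0.6857 + 0.6471 + 0.5833 + 0.5000) / 5 = 0.564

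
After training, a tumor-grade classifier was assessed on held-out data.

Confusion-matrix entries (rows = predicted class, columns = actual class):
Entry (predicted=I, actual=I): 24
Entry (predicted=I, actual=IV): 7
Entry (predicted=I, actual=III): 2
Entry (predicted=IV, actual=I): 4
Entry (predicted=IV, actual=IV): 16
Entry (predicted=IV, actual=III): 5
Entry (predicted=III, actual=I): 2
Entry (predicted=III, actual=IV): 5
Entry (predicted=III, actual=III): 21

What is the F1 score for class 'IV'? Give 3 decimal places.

0.604

F1 score = 2·TP/(2·TP+FP+FN).
IV: TP=16, FP=4+5=9, FN=7+5=12 → 32/53 = 0.6038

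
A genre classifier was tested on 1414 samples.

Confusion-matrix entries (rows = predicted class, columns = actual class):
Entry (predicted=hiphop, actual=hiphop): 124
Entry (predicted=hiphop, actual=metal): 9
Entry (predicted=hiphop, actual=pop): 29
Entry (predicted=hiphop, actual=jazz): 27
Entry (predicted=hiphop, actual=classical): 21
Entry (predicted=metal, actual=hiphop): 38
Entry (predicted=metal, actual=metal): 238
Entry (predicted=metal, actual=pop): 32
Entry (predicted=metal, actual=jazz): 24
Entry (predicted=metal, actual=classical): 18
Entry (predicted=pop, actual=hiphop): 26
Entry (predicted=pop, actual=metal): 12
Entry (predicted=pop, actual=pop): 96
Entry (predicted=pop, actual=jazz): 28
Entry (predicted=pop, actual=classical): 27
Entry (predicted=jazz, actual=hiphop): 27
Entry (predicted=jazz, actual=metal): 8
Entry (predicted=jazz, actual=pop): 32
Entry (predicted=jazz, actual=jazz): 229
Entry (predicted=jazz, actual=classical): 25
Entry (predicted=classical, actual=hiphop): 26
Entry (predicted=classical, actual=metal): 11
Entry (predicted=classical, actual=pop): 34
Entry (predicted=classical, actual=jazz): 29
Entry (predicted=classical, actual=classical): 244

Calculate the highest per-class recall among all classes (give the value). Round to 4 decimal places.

Per-class recall (TP/(TP+FN)):
  hiphop: TP=124, FN=38+26+27+26=117 → 124/241 = 0.51452
  metal: TP=238, FN=9+12+8+11=40 → 238/278 = 0.85612
  pop: TP=96, FN=29+32+32+34=127 → 96/223 = 0.43049
  jazz: TP=229, FN=27+24+28+29=108 → 229/337 = 0.67953
  classical: TP=244, FN=21+18+27+25=91 → 244/335 = 0.72836
Highest is class 'metal' with recall = 0.8561.

0.8561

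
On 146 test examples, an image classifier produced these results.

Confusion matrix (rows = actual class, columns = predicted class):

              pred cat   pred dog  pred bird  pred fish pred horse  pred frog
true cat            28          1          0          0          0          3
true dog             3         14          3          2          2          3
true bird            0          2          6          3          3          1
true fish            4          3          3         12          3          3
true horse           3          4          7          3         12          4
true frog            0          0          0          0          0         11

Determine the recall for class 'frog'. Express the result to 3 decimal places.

1.000

recall = TP/(TP+FN).
frog: TP=11, FN=0+0+0+0+0=0 → 11/11 = 1.0000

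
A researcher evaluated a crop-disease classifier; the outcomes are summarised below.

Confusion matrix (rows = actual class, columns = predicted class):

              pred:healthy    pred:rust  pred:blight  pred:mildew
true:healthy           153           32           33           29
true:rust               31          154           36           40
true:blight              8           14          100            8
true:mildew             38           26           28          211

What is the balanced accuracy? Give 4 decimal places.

Balanced accuracy = mean of per-class recall.
  healthy: recall = 153/247 = 0.61943
  rust: recall = 154/261 = 0.59004
  blight: recall = 100/130 = 0.76923
  mildew: recall = 211/303 = 0.69637
Mean = (0.61943 + 0.59004 + 0.76923 + 0.69637) / 4 = 0.6688

0.6688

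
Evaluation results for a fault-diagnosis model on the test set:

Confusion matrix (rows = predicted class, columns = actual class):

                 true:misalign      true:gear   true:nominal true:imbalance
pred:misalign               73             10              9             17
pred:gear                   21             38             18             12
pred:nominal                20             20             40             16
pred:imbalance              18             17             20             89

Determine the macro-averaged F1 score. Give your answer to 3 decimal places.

0.530

Per-class F1 score (2·TP/(2·TP+FP+FN)):
  misalign: TP=73, FP=10+9+17=36, FN=21+20+18=59 → 146/241 = 0.6058
  gear: TP=38, FP=21+18+12=51, FN=10+20+17=47 → 76/174 = 0.4368
  nominal: TP=40, FP=20+20+16=56, FN=9+18+20=47 → 80/183 = 0.4372
  imbalance: TP=89, FP=18+17+20=55, FN=17+12+16=45 → 178/278 = 0.6403
Macro-F1 score = mean = (0.6058 + 0.4368 + 0.4372 + 0.6403) / 4 = 0.530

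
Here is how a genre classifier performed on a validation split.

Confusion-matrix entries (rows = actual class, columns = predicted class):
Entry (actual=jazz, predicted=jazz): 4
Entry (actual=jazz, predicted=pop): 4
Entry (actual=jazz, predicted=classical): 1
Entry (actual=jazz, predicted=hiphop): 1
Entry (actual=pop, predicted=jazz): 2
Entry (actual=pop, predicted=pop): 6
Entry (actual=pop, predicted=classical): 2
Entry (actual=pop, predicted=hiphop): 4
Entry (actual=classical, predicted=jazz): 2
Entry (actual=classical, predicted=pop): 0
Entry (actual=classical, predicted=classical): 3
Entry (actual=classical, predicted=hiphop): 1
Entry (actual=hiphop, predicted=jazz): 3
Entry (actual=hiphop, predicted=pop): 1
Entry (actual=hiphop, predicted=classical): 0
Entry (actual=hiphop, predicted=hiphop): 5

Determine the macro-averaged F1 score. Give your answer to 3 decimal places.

Per-class F1 score (2·TP/(2·TP+FP+FN)):
  jazz: TP=4, FP=2+2+3=7, FN=4+1+1=6 → 8/21 = 0.3810
  pop: TP=6, FP=4+0+1=5, FN=2+2+4=8 → 12/25 = 0.4800
  classical: TP=3, FP=1+2+0=3, FN=2+0+1=3 → 6/12 = 0.5000
  hiphop: TP=5, FP=1+4+1=6, FN=3+1+0=4 → 10/20 = 0.5000
Macro-F1 score = mean = (0.3810 + 0.4800 + 0.5000 + 0.5000) / 4 = 0.465

0.465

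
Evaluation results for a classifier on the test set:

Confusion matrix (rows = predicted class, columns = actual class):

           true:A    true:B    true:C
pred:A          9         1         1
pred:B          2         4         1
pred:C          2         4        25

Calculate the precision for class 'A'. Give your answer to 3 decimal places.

Treat 'A' as positive and all other classes as negative.
precision = TP/(TP+FP).
A: TP=9, FP=1+1=2 → 9/11 = 0.8182

0.818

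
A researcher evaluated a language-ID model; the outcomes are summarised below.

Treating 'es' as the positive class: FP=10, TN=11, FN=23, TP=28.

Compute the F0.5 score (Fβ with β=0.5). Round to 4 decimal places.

Fβ = (1+β²)·TP / ((1+β²)·TP + β²·FN + FP), with β²=1/4
= 1.25·28 / (1.25·28 + 0.25·23 + 10) = 0.6897

0.6897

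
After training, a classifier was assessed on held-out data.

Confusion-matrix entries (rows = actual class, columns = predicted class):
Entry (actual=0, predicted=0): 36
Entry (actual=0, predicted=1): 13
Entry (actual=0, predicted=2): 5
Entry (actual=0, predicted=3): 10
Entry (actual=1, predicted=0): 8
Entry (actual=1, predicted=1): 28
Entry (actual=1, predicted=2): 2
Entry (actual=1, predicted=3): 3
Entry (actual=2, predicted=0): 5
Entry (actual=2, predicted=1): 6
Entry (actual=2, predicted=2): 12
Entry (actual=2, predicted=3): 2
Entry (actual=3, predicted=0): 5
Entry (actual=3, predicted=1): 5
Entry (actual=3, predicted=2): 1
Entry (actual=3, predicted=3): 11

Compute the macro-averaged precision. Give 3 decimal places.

0.557

Per-class precision (TP/(TP+FP)):
  0: TP=36, FP=8+5+5=18 → 36/54 = 0.6667
  1: TP=28, FP=13+6+5=24 → 28/52 = 0.5385
  2: TP=12, FP=5+2+1=8 → 12/20 = 0.6000
  3: TP=11, FP=10+3+2=15 → 11/26 = 0.4231
Macro-precision = mean = (0.6667 + 0.5385 + 0.6000 + 0.4231) / 4 = 0.557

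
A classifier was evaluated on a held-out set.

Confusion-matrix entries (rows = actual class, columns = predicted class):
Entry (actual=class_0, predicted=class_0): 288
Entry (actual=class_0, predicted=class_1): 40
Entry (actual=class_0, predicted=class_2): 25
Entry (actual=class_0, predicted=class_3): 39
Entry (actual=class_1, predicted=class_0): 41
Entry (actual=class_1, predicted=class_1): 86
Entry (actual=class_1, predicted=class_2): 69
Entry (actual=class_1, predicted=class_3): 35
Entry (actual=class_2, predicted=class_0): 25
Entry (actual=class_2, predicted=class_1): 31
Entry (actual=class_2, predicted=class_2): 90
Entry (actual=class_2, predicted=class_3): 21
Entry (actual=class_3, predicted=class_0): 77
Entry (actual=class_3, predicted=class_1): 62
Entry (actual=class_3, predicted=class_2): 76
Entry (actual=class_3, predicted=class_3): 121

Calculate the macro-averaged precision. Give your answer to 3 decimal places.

0.492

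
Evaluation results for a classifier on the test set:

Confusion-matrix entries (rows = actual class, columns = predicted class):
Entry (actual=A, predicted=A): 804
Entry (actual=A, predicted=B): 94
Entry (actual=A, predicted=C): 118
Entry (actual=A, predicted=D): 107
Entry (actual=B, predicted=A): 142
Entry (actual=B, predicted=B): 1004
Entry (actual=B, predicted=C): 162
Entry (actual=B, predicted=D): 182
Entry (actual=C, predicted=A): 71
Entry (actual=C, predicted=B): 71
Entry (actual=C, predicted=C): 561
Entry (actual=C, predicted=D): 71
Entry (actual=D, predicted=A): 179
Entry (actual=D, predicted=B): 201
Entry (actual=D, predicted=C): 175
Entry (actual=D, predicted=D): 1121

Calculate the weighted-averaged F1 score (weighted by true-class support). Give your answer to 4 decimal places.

Per-class F1 score (2·TP/(2·TP+FP+FN)):
  A: TP=804, FP=142+71+179=392, FN=94+118+107=319 → 1608/2319 = 0.69340
  B: TP=1004, FP=94+71+201=366, FN=142+162+182=486 → 2008/2860 = 0.70210
  C: TP=561, FP=118+162+175=455, FN=71+71+71=213 → 1122/1790 = 0.62682
  D: TP=1121, FP=107+182+71=360, FN=179+201+175=555 → 2242/3157 = 0.71017
Weighted-F1 score = Σ (supportᵢ/N)·F1 scoreᵢ with N=5063: (1123/5063)·0.69340 + (1490/5063)·0.70210 + (774/5063)·0.62682 + (1676/5063)·0.71017 = 0.6913

0.6913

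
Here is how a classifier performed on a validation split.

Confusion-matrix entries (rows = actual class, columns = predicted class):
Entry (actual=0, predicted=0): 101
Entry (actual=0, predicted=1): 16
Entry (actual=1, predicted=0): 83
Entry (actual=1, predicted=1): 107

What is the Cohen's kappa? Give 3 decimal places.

Observed agreement pₒ = trace/N = 208/307 = 0.6775
Expected agreement pₑ = Σ (rowᵢ·colᵢ)/N² = (117·184 + 190·123)/307² = 0.4764
κ = (pₒ − pₑ)/(1 − pₑ) = (0.6775 − 0.4764)/(1 − 0.4764) = 0.384

0.384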